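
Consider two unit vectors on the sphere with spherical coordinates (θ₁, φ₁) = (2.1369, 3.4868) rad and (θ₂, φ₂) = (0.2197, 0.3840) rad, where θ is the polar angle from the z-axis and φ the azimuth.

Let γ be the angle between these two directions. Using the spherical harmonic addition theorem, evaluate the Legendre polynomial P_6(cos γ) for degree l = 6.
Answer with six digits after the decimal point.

-0.148919

Expand P_6 via completeness: Σ_{m} conj(Y_{6,m}) at Ω₁ times Y_{6,m} at Ω₂ —
  m=-6: (-0.083781, 0.153197) × (-0.000035, -0.000038) = (0.000009, -0.000002)  (running Σ = (0.000009, -0.000002))
  m=-5: (-0.059432, 0.379761) × (-0.000275, -0.000755) = (0.000303, -0.000059)  (running Σ = (0.000312, -0.000062))
  m=-4: (0.073987, 0.384779) × (0.000265, -0.007624) = (0.002953, -0.000462)  (running Σ = (0.003265, -0.000524))
  m=-3: (0.017606, 0.029695) × (0.020011, -0.044954) = (0.001687, -0.000197)  (running Σ = (0.004952, -0.000721))
  m=-2: (-0.258857, -0.213824) × (0.153495, -0.148244) = (-0.071431, 0.005553)  (running Σ = (-0.066480, 0.004832))
  m=-1: (-0.157801, -0.056746) × (0.517089, -0.208934) = (-0.093453, 0.003627)  (running Σ = (-0.159933, 0.008460))
  m=0: (0.294771, -0.000000) × (0.562497, 0.000000) = (0.165808, 0.000000)  (running Σ = (0.005875, 0.008460))
  m=1: (0.157801, -0.056746) × (-0.517089, -0.208934) = (-0.093453, -0.003627)  (running Σ = (-0.087578, 0.004832))
  m=2: (-0.258857, 0.213824) × (0.153495, 0.148244) = (-0.071431, -0.005553)  (running Σ = (-0.159010, -0.000721))
  m=3: (-0.017606, 0.029695) × (-0.020011, -0.044954) = (0.001687, 0.000197)  (running Σ = (-0.157323, -0.000524))
  m=4: (0.073987, -0.384779) × (0.000265, 0.007624) = (0.002953, 0.000462)  (running Σ = (-0.154370, -0.000062))
  m=5: (0.059432, 0.379761) × (0.000275, -0.000755) = (0.000303, 0.000059)  (running Σ = (-0.154067, -0.000002))
  m=6: (-0.083781, -0.153197) × (-0.000035, 0.000038) = (0.000009, 0.000002)  (running Σ = (-0.154058, -0.000000))
Accumulated sum (-0.154058, -0.000000); after 4π/(2l+1) scaling, (-0.148919, -0.000000) ⇒ P_6 = -0.148919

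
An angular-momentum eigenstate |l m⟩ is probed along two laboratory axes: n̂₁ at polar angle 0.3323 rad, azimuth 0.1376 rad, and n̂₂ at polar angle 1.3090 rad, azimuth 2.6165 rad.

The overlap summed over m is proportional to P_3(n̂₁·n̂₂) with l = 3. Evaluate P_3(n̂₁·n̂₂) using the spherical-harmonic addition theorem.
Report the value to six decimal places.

Expand P_3 via completeness: Σ_{m} conj(Y_{3,m}) at Ω₁ times Y_{3,m} at Ω₂ —
  m=-3: Y*=(0.013268, 0.005811)  Y=(0.001685, -0.376008)  product (0.002207, -0.004979)
  m=-2: Y*=(0.098940, 0.027937)  Y=(0.122755, 0.214093)  product (0.006164, 0.024612)
  m=-1: Y*=(0.362156, 0.050150)  Y=(0.179644, 0.104076)  product (0.059840, 0.046701)
  m=+0: Y*=(0.517822, -0.000000)  Y=(-0.257403, 0.000000)  product (-0.133289, 0.000000)
  m=+1: Y*=(-0.362156, 0.050150)  Y=(-0.179644, 0.104076)  product (0.059840, -0.046701)
  m=+2: Y*=(0.098940, -0.027937)  Y=(0.122755, -0.214093)  product (0.006164, -0.024612)
  m=+3: Y*=(-0.013268, 0.005811)  Y=(-0.001685, -0.376008)  product (0.002207, 0.004979)
Total Σ_m = (0.003133, 0.000000). Multiply by 1.795196: (0.005625, 0.000000). P_3(cos γ) = 0.005625

0.005625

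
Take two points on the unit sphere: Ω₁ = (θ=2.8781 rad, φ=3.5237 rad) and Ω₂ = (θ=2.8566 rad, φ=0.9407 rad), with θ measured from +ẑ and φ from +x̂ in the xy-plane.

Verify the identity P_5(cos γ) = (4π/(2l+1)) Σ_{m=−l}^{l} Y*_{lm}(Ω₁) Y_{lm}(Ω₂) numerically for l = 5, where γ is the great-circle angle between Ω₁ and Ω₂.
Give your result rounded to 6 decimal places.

-0.230051

Expand P_5 via completeness: Σ_{m} conj(Y_{5,m}) at Ω₁ times Y_{5,m} at Ω₂ —
  [-5]  conj(Y_{5,-5})(Ω₁) = 0.00019 - 0.00052j ; Y_{5,-5}(Ω₂) = -0.00001 + 0.00082j ; Δ = 0.00000 + 0.00000j
  [-4]  conj(Y_{5,-4})(Ω₁) = -0.00028 - 0.00652j ; Y_{5,-4}(Ω₂) = 0.00716 - 0.00512j ; Δ = -0.00004 - 0.00005j
  [-3]  conj(Y_{5,-3})(Ω₁) = -0.01860 - 0.04116j ; Y_{5,-3}(Ω₂) = -0.05320 - 0.01760j ; Δ = 0.00027 + 0.00252j
  [-2]  conj(Y_{5,-2})(Ω₁) = -0.14396 - 0.13799j ; Y_{5,-2}(Ω₂) = 0.06927 + 0.21579j ; Δ = 0.01980 - 0.04062j
  [-1]  conj(Y_{5,-1})(Ω₁) = -0.47968 - 0.19276j ; Y_{5,-1}(Ω₂) = 0.31399 - 0.43056j ; Δ = -0.23361 + 0.14601j
  [+0]  conj(Y_{5,0})(Ω₁) = -0.50710 + 0.00000j ; Y_{5,0}(Ω₂) = -0.44524 + 0.00000j ; Δ = 0.22578 + 0.00000j
  [+1]  conj(Y_{5,1})(Ω₁) = 0.47968 - 0.19276j ; Y_{5,1}(Ω₂) = -0.31399 - 0.43056j ; Δ = -0.23361 - 0.14601j
  [+2]  conj(Y_{5,2})(Ω₁) = -0.14396 + 0.13799j ; Y_{5,2}(Ω₂) = 0.06927 - 0.21579j ; Δ = 0.01980 + 0.04062j
  [+3]  conj(Y_{5,3})(Ω₁) = 0.01860 - 0.04116j ; Y_{5,3}(Ω₂) = 0.05320 - 0.01760j ; Δ = 0.00027 - 0.00252j
  [+4]  conj(Y_{5,4})(Ω₁) = -0.00028 + 0.00652j ; Y_{5,4}(Ω₂) = 0.00716 + 0.00512j ; Δ = -0.00004 + 0.00005j
  [+5]  conj(Y_{5,5})(Ω₁) = -0.00019 - 0.00052j ; Y_{5,5}(Ω₂) = 0.00001 + 0.00082j ; Δ = 0.00000 - 0.00000j
Total Σ_m = -0.20138 - 0.00000j. Multiply by 1.142397: -0.23005 - 0.00000j. P_5(cos γ) = -0.230051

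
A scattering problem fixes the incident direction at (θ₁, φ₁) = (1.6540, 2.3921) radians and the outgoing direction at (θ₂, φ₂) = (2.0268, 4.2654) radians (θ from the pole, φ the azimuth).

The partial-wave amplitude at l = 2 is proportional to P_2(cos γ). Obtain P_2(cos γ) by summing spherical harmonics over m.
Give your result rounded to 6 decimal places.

Term-by-term m-sum for l=2 (normalisation 4π/5 = 2.513274):
  term(m=-2) = (-0.098241, 0.067935)   from Y*(Ω₁)=(0.027523, -0.382618), Y(Ω₂)=(-0.195015, -0.242733)
  term(m=-1) = (-0.005822, -0.018655)   from Y*(Ω₁)=(0.046837, -0.043589), Y(Ω₂)=(0.132027, -0.275432)
  term(m=+0) = (0.040741, 0.000000)   from Y*(Ω₁)=(-0.308856, -0.000000), Y(Ω₂)=(-0.131909, 0.000000)
  term(m=+1) = (-0.005822, 0.018655)   from Y*(Ω₁)=(-0.046837, -0.043589), Y(Ω₂)=(-0.132027, -0.275432)
  term(m=+2) = (-0.098241, -0.067935)   from Y*(Ω₁)=(0.027523, 0.382618), Y(Ω₂)=(-0.195015, 0.242733)
Σ over m = (-0.167386, 0.000000); ×(4π/5) → (-0.420686, 0.000000). Real part: -0.420686

-0.420686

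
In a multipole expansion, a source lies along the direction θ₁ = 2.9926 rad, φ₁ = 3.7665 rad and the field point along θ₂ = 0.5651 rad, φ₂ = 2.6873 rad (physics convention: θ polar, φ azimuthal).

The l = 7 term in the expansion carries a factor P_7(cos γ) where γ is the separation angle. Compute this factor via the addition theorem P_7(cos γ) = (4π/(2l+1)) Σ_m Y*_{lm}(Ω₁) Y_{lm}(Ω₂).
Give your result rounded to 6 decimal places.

0.230480

Summing Y*_{l m}(θ₁,φ₁)·Y_{l m}(θ₂,φ₂) over m ∈ [−7, 7]; prefactor 4π/(2·7+1) = 0.837758:
  m=-7: +0.000000+0.000001i × +0.006310+0.000243i = +0.000000+0.000000i  (running Σ = +0.000000+0.000000i)
  m=-6: +0.000016+0.000011i × -0.034085+0.015051i = -0.000001-0.000000i  (running Σ = -0.000001-0.000000i)
  m=-5: +0.000310-0.000005i × +0.086173-0.102170i = +0.000026-0.000032i  (running Σ = +0.000025-0.000032i)
  m=-4: +0.002741-0.002049i × -0.077961+0.310003i = +0.000422+0.001010i  (running Σ = +0.000447+0.000977i)
  m=-3: +0.008146-0.025973i × -0.100549-0.476611i = -0.013198-0.001271i  (running Σ = -0.012751-0.000294i)
  m=-2: -0.047535-0.142970i × +0.216420+0.277584i = +0.029399-0.044136i  (running Σ = +0.016648-0.044430i)
  m=-1: -0.421866-0.304310i × +0.149659+0.073087i = -0.040895-0.076376i  (running Σ = -0.024247-0.120806i)
  m=0: -0.778207-0.000000i × -0.415839+0.000000i = +0.323609+0.000000i  (running Σ = +0.299362-0.120806i)
  m=1: +0.421866-0.304310i × -0.149659+0.073087i = -0.040895+0.076376i  (running Σ = +0.258467-0.044430i)
  m=2: -0.047535+0.142970i × +0.216420-0.277584i = +0.029399+0.044136i  (running Σ = +0.287866-0.000294i)
  m=3: -0.008146-0.025973i × +0.100549-0.476611i = -0.013198+0.001271i  (running Σ = +0.274668+0.000977i)
  m=4: +0.002741+0.002049i × -0.077961-0.310003i = +0.000422-0.001010i  (running Σ = +0.275090-0.000032i)
  m=5: -0.000310-0.000005i × -0.086173-0.102170i = +0.000026+0.000032i  (running Σ = +0.275116-0.000000i)
  m=6: +0.000016-0.000011i × -0.034085-0.015051i = -0.000001+0.000000i  (running Σ = +0.275115+0.000000i)
  m=7: -0.000000+0.000001i × -0.006310+0.000243i = +0.000000-0.000000i  (running Σ = +0.275115+0.000000i)
Σ over m = +0.275115+0.000000i; ×(4π/15) → +0.230480+0.000000i. Real part: 0.230480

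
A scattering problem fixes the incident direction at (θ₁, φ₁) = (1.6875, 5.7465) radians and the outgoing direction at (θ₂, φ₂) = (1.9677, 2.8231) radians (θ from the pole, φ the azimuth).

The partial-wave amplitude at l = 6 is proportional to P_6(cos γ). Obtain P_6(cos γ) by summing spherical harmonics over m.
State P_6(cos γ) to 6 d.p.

Addition theorem: P_6(cos γ) = (4π/13) Σ_m Y*_{lm}(Ω₁) Y_{lm}(Ω₂), m = −6…6:
  m=-6: Y*=-0.46227 + 0.03637j  Y=-0.09918 + 0.28024j  product 0.03566 - 0.13315j
  m=-5: Y*=0.16890 + 0.08329j  Y=-0.00935 + 0.43152j  product -0.03752 + 0.07210j
  m=-4: Y*=0.16088 + 0.24774j  Y=0.04860 + 0.15890j  product -0.03155 + 0.03760j
  m=-3: Y*=-0.00831 - 0.21168j  Y=-0.15463 - 0.21876j  product -0.04502 + 0.03455j
  m=-2: Y*=0.11682 - 0.21515j  Y=-0.21221 - 0.15701j  product -0.05857 + 0.02732j
  m=-1: Y*=-0.18832 + 0.11204j  Y=0.17491 + 0.05767j  product -0.03940 + 0.00874j
  m=+0: Y*=-0.23099 + 0.00000j  Y=0.28144 + 0.00000j  product -0.06501 + 0.00000j
  m=+1: Y*=0.18832 + 0.11204j  Y=-0.17491 + 0.05767j  product -0.03940 - 0.00874j
  m=+2: Y*=0.11682 + 0.21515j  Y=-0.21221 + 0.15701j  product -0.05857 - 0.02732j
  m=+3: Y*=0.00831 - 0.21168j  Y=0.15463 - 0.21876j  product -0.04502 - 0.03455j
  m=+4: Y*=0.16088 - 0.24774j  Y=0.04860 - 0.15890j  product -0.03155 - 0.03760j
  m=+5: Y*=-0.16890 + 0.08329j  Y=0.00935 + 0.43152j  product -0.03752 - 0.07210j
  m=+6: Y*=-0.46227 - 0.03637j  Y=-0.09918 - 0.28024j  product 0.03566 + 0.13315j
Σ over m = -0.41782 + 0.00000j; ×(4π/13) → -0.40389 + 0.00000j. Real part: -0.403887

-0.403887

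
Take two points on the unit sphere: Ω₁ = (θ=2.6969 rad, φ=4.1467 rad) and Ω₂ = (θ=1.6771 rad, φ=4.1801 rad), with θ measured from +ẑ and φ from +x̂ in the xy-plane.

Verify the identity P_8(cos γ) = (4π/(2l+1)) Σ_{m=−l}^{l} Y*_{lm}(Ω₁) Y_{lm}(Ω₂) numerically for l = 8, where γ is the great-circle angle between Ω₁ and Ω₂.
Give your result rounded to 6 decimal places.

Term-by-term m-sum for l=8 (normalisation 4π/17 = 0.739198):
  m=-8: -0.00011 + 0.00059j × -0.21607 - 0.44269j = 0.00029 - 0.00008j  (running Σ = 0.00029 - 0.00008j)
  m=-7: 0.00370 + 0.00347j × 0.11600 - 0.17536j = 0.00104 - 0.00025j  (running Σ = 0.00133 - 0.00033j)
  m=-6: 0.02593 - 0.00669j × -0.30199 - 0.01576j = -0.00793 + 0.00161j  (running Σ = -0.00661 + 0.00129j)
  m=-5: 0.03073 - 0.09490j × -0.10968 - 0.21060j = -0.02336 + 0.00394j  (running Σ = -0.02997 + 0.00522j)
  m=-4: -0.16986 - 0.20499j × -0.12537 + 0.20070j = 0.06244 - 0.00839j  (running Σ = 0.03247 - 0.00317j)
  m=-3: -0.48028 + 0.06097j × -0.24705 - 0.00644j = 0.11905 - 0.01197j  (running Σ = 0.15152 - 0.01514j)
  m=-2: -0.21122 + 0.44934j × 0.09996 + 0.18030j = -0.10213 + 0.00683j  (running Σ = 0.04939 - 0.00830j)
  m=-1: 0.01503 + 0.02367j × -0.12712 + 0.21583j = -0.00702 + 0.00023j  (running Σ = 0.04237 - 0.00807j)
  m=0: -0.47570 + 0.00000j × 0.19697 + 0.00000j = -0.09370 + 0.00000j  (running Σ = -0.05133 - 0.00807j)
  m=1: -0.01503 + 0.02367j × 0.12712 + 0.21583j = -0.00702 - 0.00023j  (running Σ = -0.05835 - 0.00830j)
  m=2: -0.21122 - 0.44934j × 0.09996 - 0.18030j = -0.10213 - 0.00683j  (running Σ = -0.16047 - 0.01514j)
  m=3: 0.48028 + 0.06097j × 0.24705 - 0.00644j = 0.11905 + 0.01197j  (running Σ = -0.04143 - 0.00317j)
  m=4: -0.16986 + 0.20499j × -0.12537 - 0.20070j = 0.06244 + 0.00839j  (running Σ = 0.02101 + 0.00522j)
  m=5: -0.03073 - 0.09490j × 0.10968 - 0.21060j = -0.02336 - 0.00394j  (running Σ = -0.00235 + 0.00129j)
  m=6: 0.02593 + 0.00669j × -0.30199 + 0.01576j = -0.00793 - 0.00161j  (running Σ = -0.01028 - 0.00033j)
  m=7: -0.00370 + 0.00347j × -0.11600 - 0.17536j = 0.00104 + 0.00025j  (running Σ = -0.00924 - 0.00008j)
  m=8: -0.00011 - 0.00059j × -0.21607 + 0.44269j = 0.00029 + 0.00008j  (running Σ = -0.00896 - 0.00000j)
Σ over m = -0.00896 - 0.00000j; ×(4π/17) → -0.00662 - 0.00000j. Real part: -0.006621

-0.006621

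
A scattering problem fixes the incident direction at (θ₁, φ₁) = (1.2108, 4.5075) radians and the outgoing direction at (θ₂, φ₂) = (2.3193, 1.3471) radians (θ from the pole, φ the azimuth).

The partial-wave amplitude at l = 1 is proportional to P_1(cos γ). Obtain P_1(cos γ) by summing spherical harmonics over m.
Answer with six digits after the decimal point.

-0.925354

Addition theorem: P_1(cos γ) = (4π/3) Σ_m Y*_{lm}(Ω₁) Y_{lm}(Ω₂), m = −1…1:
  m=-1: -0.065788-0.316584i × +0.056157-0.246839i = -0.081840-0.001539i  (running Σ = -0.081840-0.001539i)
  m=0: +0.172120-0.000000i × -0.332515+0.000000i = -0.057233+0.000000i  (running Σ = -0.139072-0.001539i)
  m=1: +0.065788-0.316584i × -0.056157-0.246839i = -0.081840+0.001539i  (running Σ = -0.220912+0.000000i)
Σ over m = -0.220912+0.000000i; ×(4π/3) → -0.925354+0.000000i. Real part: -0.925354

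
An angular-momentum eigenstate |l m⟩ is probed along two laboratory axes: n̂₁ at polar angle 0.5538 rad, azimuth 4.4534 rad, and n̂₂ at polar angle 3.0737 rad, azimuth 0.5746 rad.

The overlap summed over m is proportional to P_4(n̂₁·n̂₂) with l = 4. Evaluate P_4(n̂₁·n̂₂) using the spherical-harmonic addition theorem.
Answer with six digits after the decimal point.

Term-by-term m-sum for l=4 (normalisation 4π/9 = 1.396263):
  term(m=-4) = -0.00000 + 0.00000j   from Y*(Ω₁)=0.01726 - 0.02913j, Y(Ω₂)=-0.00001 - 0.00001j
  term(m=-3) = -0.00004 + 0.00005j   from Y*(Ω₁)=0.10858 + 0.11042j, Y(Ω₂)=0.00006 + 0.00039j
  term(m=-2) = 0.00033 + 0.00344j   from Y*(Ω₁)=-0.32669 + 0.18617j, Y(Ω₂)=0.00376 - 0.00838j
  term(m=-1) = 0.04108 + 0.03730j   from Y*(Ω₁)=-0.11185 - 0.42218j, Y(Ω₂)=-0.10665 + 0.06905j
  term(m=+0) = -0.03378 + 0.00000j   from Y*(Ω₁)=-0.04085 + 0.00000j, Y(Ω₂)=0.82689 + 0.00000j
  term(m=+1) = 0.04108 - 0.03730j   from Y*(Ω₁)=0.11185 - 0.42218j, Y(Ω₂)=0.10665 + 0.06905j
  term(m=+2) = 0.00033 - 0.00344j   from Y*(Ω₁)=-0.32669 - 0.18617j, Y(Ω₂)=0.00376 + 0.00838j
  term(m=+3) = -0.00004 - 0.00005j   from Y*(Ω₁)=-0.10858 + 0.11042j, Y(Ω₂)=-0.00006 + 0.00039j
  term(m=+4) = -0.00000 - 0.00000j   from Y*(Ω₁)=0.01726 + 0.02913j, Y(Ω₂)=-0.00001 + 0.00001j
Total Σ_m = 0.04898 + 0.00000j. Multiply by 1.396263: 0.06839 + 0.00000j. P_4(cos γ) = 0.068386

0.068386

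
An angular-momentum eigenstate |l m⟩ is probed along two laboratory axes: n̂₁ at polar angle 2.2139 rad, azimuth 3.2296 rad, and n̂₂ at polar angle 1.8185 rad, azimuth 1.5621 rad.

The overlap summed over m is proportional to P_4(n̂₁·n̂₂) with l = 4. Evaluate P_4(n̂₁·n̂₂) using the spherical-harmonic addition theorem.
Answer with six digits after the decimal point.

0.355612

Addition theorem: P_4(cos γ) = (4π/9) Σ_m Y*_{lm}(Ω₁) Y_{lm}(Ω₂), m = −4…4:
  m=-4: 0.17035 + 0.06257j × 0.39069 + 0.01360j = 0.06570 + 0.02676j  (running Σ = 0.06570 + 0.02676j)
  m=-3: 0.37132 + 0.10038j × 0.00729 - 0.27954j = 0.03077 - 0.10307j  (running Σ = 0.09647 - 0.07630j)
  m=-2: 0.32002 + 0.05692j × 0.18209 + 0.00317j = 0.05809 + 0.01138j  (running Σ = 0.15456 - 0.06493j)
  m=-1: -0.10916 - 0.00963j × 0.00252 - 0.29002j = -0.00307 + 0.03163j  (running Σ = 0.15149 - 0.03329j)
  m=0: -0.34509 + 0.00000j × 0.13996 + 0.00000j = -0.04830 + 0.00000j  (running Σ = 0.10319 - 0.03329j)
  m=1: 0.10916 - 0.00963j × -0.00252 - 0.29002j = -0.00307 - 0.03163j  (running Σ = 0.10013 - 0.06493j)
  m=2: 0.32002 - 0.05692j × 0.18209 - 0.00317j = 0.05809 - 0.01138j  (running Σ = 0.15822 - 0.07630j)
  m=3: -0.37132 + 0.10038j × -0.00729 - 0.27954j = 0.03077 + 0.10307j  (running Σ = 0.18899 + 0.02676j)
  m=4: 0.17035 - 0.06257j × 0.39069 - 0.01360j = 0.06570 - 0.02676j  (running Σ = 0.25469 - 0.00000j)
Total Σ_m = 0.25469 - 0.00000j. Multiply by 1.396263: 0.35561 - 0.00000j. P_4(cos γ) = 0.355612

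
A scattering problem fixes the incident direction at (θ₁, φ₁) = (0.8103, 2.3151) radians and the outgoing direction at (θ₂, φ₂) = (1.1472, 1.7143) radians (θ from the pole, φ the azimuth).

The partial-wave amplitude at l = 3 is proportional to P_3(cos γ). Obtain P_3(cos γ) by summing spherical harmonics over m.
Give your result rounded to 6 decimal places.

0.177620

Addition theorem: P_3(cos γ) = (4π/7) Σ_m Y*_{lm}(Ω₁) Y_{lm}(Ω₂), m = −3…3:
  term(m=-3) = (-0.011512, 0.048812)   from Y*(Ω₁)=(0.125136, 0.097543), Y(Ω₂)=(0.131914, 0.287244)
  term(m=-2) = (0.046581, 0.120384)   from Y*(Ω₁)=(-0.030355, -0.368504), Y(Ω₂)=(-0.334824, 0.098826)
  term(m=-1) = (-0.012150, -0.008326)   from Y*(Ω₁)=(-0.218191, 0.236903), Y(Ω₂)=(0.006540, 0.045261)
  term(m=+0) = (0.053101, 0.000000)   from Y*(Ω₁)=(-0.160625, -0.000000), Y(Ω₂)=(-0.330592, 0.000000)
  term(m=+1) = (-0.012150, 0.008326)   from Y*(Ω₁)=(0.218191, 0.236903), Y(Ω₂)=(-0.006540, 0.045261)
  term(m=+2) = (0.046581, -0.120384)   from Y*(Ω₁)=(-0.030355, 0.368504), Y(Ω₂)=(-0.334824, -0.098826)
  term(m=+3) = (-0.011512, -0.048812)   from Y*(Ω₁)=(-0.125136, 0.097543), Y(Ω₂)=(-0.131914, 0.287244)
Σ over m = (0.098942, 0.000000); ×(4π/7) → (0.177620, 0.000000). Real part: 0.177620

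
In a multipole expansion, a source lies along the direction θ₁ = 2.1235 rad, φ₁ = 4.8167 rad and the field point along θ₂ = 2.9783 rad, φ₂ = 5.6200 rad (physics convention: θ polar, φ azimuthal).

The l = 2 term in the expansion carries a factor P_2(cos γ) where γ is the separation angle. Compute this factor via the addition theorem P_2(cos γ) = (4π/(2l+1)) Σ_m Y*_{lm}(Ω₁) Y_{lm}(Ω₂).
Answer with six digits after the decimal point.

0.065635

Expand P_2 via completeness: Σ_{m} conj(Y_{2,m}) at Ω₁ times Y_{2,m} at Ω₂ —
  m=-2: (-0.273744, -0.057952) × (0.002470, 0.009905) = (-0.000102, -0.002855)  (running Σ = (-0.000102, -0.002855))
  m=-1: (-0.035942, 0.343317) × (-0.097654, -0.076289) = (0.029701, -0.030784)  (running Σ = (0.029599, -0.033639))
  m=0: (-0.054612, -0.000000) × (0.605777, 0.000000) = (-0.033083, -0.000000)  (running Σ = (-0.003484, -0.033639))
  m=1: (0.035942, 0.343317) × (0.097654, -0.076289) = (0.029701, 0.030784)  (running Σ = (0.026218, -0.002855))
  m=2: (-0.273744, 0.057952) × (0.002470, -0.009905) = (-0.000102, 0.002855)  (running Σ = (0.026116, 0.000000))
Σ over m = (0.026116, 0.000000); ×(4π/5) → (0.065635, 0.000000). Real part: 0.065635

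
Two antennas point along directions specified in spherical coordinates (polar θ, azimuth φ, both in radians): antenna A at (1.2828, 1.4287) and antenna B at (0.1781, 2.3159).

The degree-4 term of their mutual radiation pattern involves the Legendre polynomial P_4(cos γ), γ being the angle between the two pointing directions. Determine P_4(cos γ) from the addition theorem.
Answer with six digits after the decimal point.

Term-by-term m-sum for l=4 (normalisation 4π/9 = 1.396263):
  term(m=-4) = (-0.000150, 0.000065)   from Y*(Ω₁)=(0.315206, -0.201320), Y(Ω₂)=(-0.000430, -0.000070)
  term(m=-3) = (-0.001904, -0.000991)   from Y*(Ω₁)=(-0.129578, -0.285328), Y(Ω₂)=(0.005392, -0.004224)
  term(m=-2) = (0.001643, 0.007956)   from Y*(Ω₁)=(0.128495, -0.037533), Y(Ω₂)=(-0.004886, 0.060492)
  term(m=-1) = (-0.061792, 0.075853)   from Y*(Ω₁)=(-0.044434, -0.310594), Y(Ω₂)=(-0.211431, -0.229196)
  term(m=+0) = (0.061264, 0.000000)   from Y*(Ω₁)=(0.085429, -0.000000), Y(Ω₂)=(0.717126, 0.000000)
  term(m=+1) = (-0.061792, -0.075853)   from Y*(Ω₁)=(0.044434, -0.310594), Y(Ω₂)=(0.211431, -0.229196)
  term(m=+2) = (0.001643, -0.007956)   from Y*(Ω₁)=(0.128495, 0.037533), Y(Ω₂)=(-0.004886, -0.060492)
  term(m=+3) = (-0.001904, 0.000991)   from Y*(Ω₁)=(0.129578, -0.285328), Y(Ω₂)=(-0.005392, -0.004224)
  term(m=+4) = (-0.000150, -0.000065)   from Y*(Ω₁)=(0.315206, 0.201320), Y(Ω₂)=(-0.000430, 0.000070)
Total Σ_m = (-0.063142, -0.000000). Multiply by 1.396263: (-0.088164, -0.000000). P_4(cos γ) = -0.088164

-0.088164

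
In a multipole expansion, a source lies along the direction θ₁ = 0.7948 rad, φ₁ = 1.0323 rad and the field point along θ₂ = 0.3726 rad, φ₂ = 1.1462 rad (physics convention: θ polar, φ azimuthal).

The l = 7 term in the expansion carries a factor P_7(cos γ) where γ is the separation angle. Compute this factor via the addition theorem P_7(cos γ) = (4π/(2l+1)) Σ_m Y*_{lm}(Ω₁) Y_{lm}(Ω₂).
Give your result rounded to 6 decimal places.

-0.324986

Term-by-term m-sum for l=7 (normalisation 4π/15 = 0.837758):
  [-7]  conj(Y_{7,-7})(Ω₁) = (0.027712, 0.038178) ; Y_{7,-7}(Ω₂) = (-0.000071, -0.000418) ; Δ = (0.000014, -0.000014)
  [-6]  conj(Y_{7,-6})(Ω₁) = (0.172534, -0.015463) ; Y_{7,-6}(Ω₂) = (0.003361, -0.002270) ; Δ = (0.000545, -0.000444)
  [-5]  conj(Y_{7,-5})(Ω₁) = (0.158668, -0.329215) ; Y_{7,-5}(Ω₂) = (0.020526, 0.012647) ; Δ = (0.007420, -0.004751)
  [-4]  conj(Y_{7,-4})(Ω₁) = (-0.248103, -0.376065) ; Y_{7,-4}(Ω₂) = (-0.012643, 0.098552) ; Δ = (0.040199, -0.019697)
  [-3]  conj(Y_{7,-3})(Ω₁) = (-0.202471, 0.009055) ; Y_{7,-3}(Ω₂) = (-0.272313, 0.083344) ; Δ = (0.054381, -0.019341)
  [-2]  conj(Y_{7,-2})(Ω₁) = (0.120328, -0.223539) ; Y_{7,-2}(Ω₂) = (-0.346833, -0.394169) ; Δ = (-0.129846, 0.030101)
  [-1]  conj(Y_{7,-1})(Ω₁) = (-0.169565, -0.283845) ; Y_{7,-1}(Ω₂) = (0.188330, -0.416570) ; Δ = (-0.150176, 0.017179)
  [+0]  conj(Y_{7,0})(Ω₁) = (0.162572, -0.000000) ; Y_{7,0}(Ω₂) = (-0.202974, 0.000000) ; Δ = (-0.032998, 0.000000)
  [+1]  conj(Y_{7,1})(Ω₁) = (0.169565, -0.283845) ; Y_{7,1}(Ω₂) = (-0.188330, -0.416570) ; Δ = (-0.150176, -0.017179)
  [+2]  conj(Y_{7,2})(Ω₁) = (0.120328, 0.223539) ; Y_{7,2}(Ω₂) = (-0.346833, 0.394169) ; Δ = (-0.129846, -0.030101)
  [+3]  conj(Y_{7,3})(Ω₁) = (0.202471, 0.009055) ; Y_{7,3}(Ω₂) = (0.272313, 0.083344) ; Δ = (0.054381, 0.019341)
  [+4]  conj(Y_{7,4})(Ω₁) = (-0.248103, 0.376065) ; Y_{7,4}(Ω₂) = (-0.012643, -0.098552) ; Δ = (0.040199, 0.019697)
  [+5]  conj(Y_{7,5})(Ω₁) = (-0.158668, -0.329215) ; Y_{7,5}(Ω₂) = (-0.020526, 0.012647) ; Δ = (0.007420, 0.004751)
  [+6]  conj(Y_{7,6})(Ω₁) = (0.172534, 0.015463) ; Y_{7,6}(Ω₂) = (0.003361, 0.002270) ; Δ = (0.000545, 0.000444)
  [+7]  conj(Y_{7,7})(Ω₁) = (-0.027712, 0.038178) ; Y_{7,7}(Ω₂) = (0.000071, -0.000418) ; Δ = (0.000014, 0.000014)
Accumulated sum (-0.387923, -0.000000); after 4π/(2l+1) scaling, (-0.324986, -0.000000) ⇒ P_7 = -0.324986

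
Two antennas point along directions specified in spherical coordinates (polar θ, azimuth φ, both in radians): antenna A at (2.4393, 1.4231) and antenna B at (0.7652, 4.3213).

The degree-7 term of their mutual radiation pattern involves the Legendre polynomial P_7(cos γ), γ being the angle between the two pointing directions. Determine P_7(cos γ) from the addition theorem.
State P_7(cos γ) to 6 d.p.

-0.617025

Addition theorem: P_7(cos γ) = (4π/15) Σ_m Y*_{lm}(Ω₁) Y_{lm}(Ω₂), m = −7…7:
  m=-7: -0.02017 - 0.01200j × 0.01504 + 0.03518j = 0.00012 - 0.00089j  (running Σ = 0.00012 - 0.00089j)
  m=-6: 0.06562 - 0.08039j × 0.10438 - 0.10641j = -0.00170 - 0.01537j  (running Σ = -0.00159 - 0.01626j)
  m=-5: 0.18268 + 0.20068j × -0.31254 - 0.12652j = -0.03170 - 0.08583j  (running Σ = -0.03329 - 0.10210j)
  m=-4: -0.37065 + 0.24859j × 0.00295 + 0.45845j = -0.11506 - 0.16919j  (running Σ = -0.14835 - 0.27129j)
  m=-3: -0.16746 - 0.35288j × 0.24963 - 0.10481j = -0.07879 - 0.07054j  (running Σ = -0.22714 - 0.34182j)
  m=-2: -0.02582 + 0.00786j × 0.13540 + 0.13453j = -0.00455 - 0.00241j  (running Σ = -0.23170 - 0.34423j)
  m=-1: -0.05787 - 0.38894j × 0.14055 - 0.34086j = -0.14071 - 0.03494j  (running Σ = -0.37240 - 0.37917j)
  m=0: 0.09769 + 0.00000j × 0.08483 + 0.00000j = 0.00829 + 0.00000j  (running Σ = -0.36412 - 0.37917j)
  m=1: 0.05787 - 0.38894j × -0.14055 - 0.34086j = -0.14071 + 0.03494j  (running Σ = -0.50482 - 0.34423j)
  m=2: -0.02582 - 0.00786j × 0.13540 - 0.13453j = -0.00455 + 0.00241j  (running Σ = -0.50938 - 0.34182j)
  m=3: 0.16746 - 0.35288j × -0.24963 - 0.10481j = -0.07879 + 0.07054j  (running Σ = -0.58817 - 0.27129j)
  m=4: -0.37065 - 0.24859j × 0.00295 - 0.45845j = -0.11506 + 0.16919j  (running Σ = -0.70323 - 0.10210j)
  m=5: -0.18268 + 0.20068j × 0.31254 - 0.12652j = -0.03170 + 0.08583j  (running Σ = -0.73493 - 0.01626j)
  m=6: 0.06562 + 0.08039j × 0.10438 + 0.10641j = -0.00170 + 0.01537j  (running Σ = -0.73664 - 0.00089j)
  m=7: 0.02017 - 0.01200j × -0.01504 + 0.03518j = 0.00012 + 0.00089j  (running Σ = -0.73652 + 0.00000j)
Σ over m = -0.73652 + 0.00000j; ×(4π/15) → -0.61703 + 0.00000j. Real part: -0.617025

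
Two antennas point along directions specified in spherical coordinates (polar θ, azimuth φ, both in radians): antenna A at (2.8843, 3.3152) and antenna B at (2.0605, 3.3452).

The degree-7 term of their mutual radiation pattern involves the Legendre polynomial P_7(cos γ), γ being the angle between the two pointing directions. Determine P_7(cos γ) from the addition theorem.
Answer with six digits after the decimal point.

0.209866

Summing Y*_{l m}(θ₁,φ₁)·Y_{l m}(θ₂,φ₂) over m ∈ [−7, 7]; prefactor 4π/(2·7+1) = 0.837758:
  m=-7: (-0.000012, -0.000032) × (-0.030226, 0.206203) = (0.000007, -0.000002)  (running Σ = (0.000007, -0.000002))
  m=-6: (-0.000248, -0.000424) × (-0.142188, 0.390554) = (0.000201, -0.000037)  (running Σ = (0.000208, -0.000038))
  m=-5: (-0.002823, -0.003333) × (-0.193440, 0.313564) = (0.001591, -0.000241)  (running Σ = (0.001799, -0.000279))
  m=-4: (-0.020940, -0.017439) × (0.017792, -0.018857) = (-0.000701, 0.000085)  (running Σ = (0.001098, -0.000194))
  m=-3: (-0.104919, -0.060187) × (0.286650, -0.200696) = (-0.042154, 0.003804)  (running Σ = (-0.041056, 0.003610))
  m=-2: (-0.342746, -0.124031) × (0.122988, -0.053048) = (-0.048733, 0.002928)  (running Σ = (-0.089790, 0.006538))
  m=-1: (-0.628069, -0.110146) × (-0.291701, 0.060227) = (0.189842, -0.005697)  (running Σ = (0.100053, 0.000841))
  m=0: (-0.289748, -0.000000) × (-0.173957, 0.000000) = (0.050404, 0.000000)  (running Σ = (0.150456, 0.000841))
  m=1: (0.628069, -0.110146) × (0.291701, 0.060227) = (0.189842, 0.005697)  (running Σ = (0.340299, 0.006538))
  m=2: (-0.342746, 0.124031) × (0.122988, 0.053048) = (-0.048733, -0.002928)  (running Σ = (0.291565, 0.003610))
  m=3: (0.104919, -0.060187) × (-0.286650, -0.200696) = (-0.042154, -0.003804)  (running Σ = (0.249411, -0.000194))
  m=4: (-0.020940, 0.017439) × (0.017792, 0.018857) = (-0.000701, -0.000085)  (running Σ = (0.248710, -0.000279))
  m=5: (0.002823, -0.003333) × (0.193440, 0.313564) = (0.001591, 0.000241)  (running Σ = (0.250301, -0.000038))
  m=6: (-0.000248, 0.000424) × (-0.142188, -0.390554) = (0.000201, 0.000037)  (running Σ = (0.250502, -0.000002))
  m=7: (0.000012, -0.000032) × (0.030226, 0.206203) = (0.000007, 0.000002)  (running Σ = (0.250509, -0.000000))
Total Σ_m = (0.250509, -0.000000). Multiply by 0.837758: (0.209866, -0.000000). P_7(cos γ) = 0.209866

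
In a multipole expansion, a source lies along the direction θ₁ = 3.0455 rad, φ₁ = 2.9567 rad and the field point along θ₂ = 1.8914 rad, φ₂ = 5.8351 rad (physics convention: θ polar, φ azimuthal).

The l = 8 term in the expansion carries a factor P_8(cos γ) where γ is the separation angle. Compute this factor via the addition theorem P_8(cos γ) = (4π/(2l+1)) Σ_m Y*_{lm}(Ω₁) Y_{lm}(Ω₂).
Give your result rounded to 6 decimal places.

-0.099731

Expand P_8 via completeness: Σ_{m} conj(Y_{8,m}) at Ω₁ times Y_{8,m} at Ω₂ —
  m=-8: (0.000000, -0.000000) × (-0.306450, -0.145429) = (-0.000000, 0.000000)  (running Σ = (-0.000000, 0.000000))
  m=-7: (0.000000, -0.000000) × (0.450542, -0.002251) = (0.000000, -0.000000)  (running Σ = (0.000000, -0.000000))
  m=-6: (0.000002, -0.000004) × (-0.121094, 0.058956) = (-0.000000, 0.000001)  (running Σ = (0.000000, 0.000000))
  m=-5: (0.000047, -0.000062) × (-0.184950, 0.233625) = (0.000006, 0.000023)  (running Σ = (0.000006, 0.000023))
  m=-4: (0.000827, -0.000754) × (0.056748, -0.251941) = (-0.000143, -0.000251)  (running Σ = (-0.000137, -0.000228))
  m=-3: (0.010134, -0.006279) × (-0.042412, -0.184004) = (-0.001585, -0.001598)  (running Σ = (-0.001722, -0.001827))
  m=-2: (0.084173, -0.032627) × (0.182724, 0.228459) = (0.022834, 0.013268)  (running Σ = (0.021112, 0.011442))
  m=-1: (0.428754, -0.080189) × (0.123395, 0.059315) = (0.057663, 0.015537)  (running Σ = (0.078775, 0.026979))
  m=0: (0.977604, -0.000000) × (-0.299167, 0.000000) = (-0.292467, 0.000000)  (running Σ = (-0.213693, 0.026979))
  m=1: (-0.428754, -0.080189) × (-0.123395, 0.059315) = (0.057663, -0.015537)  (running Σ = (-0.156030, 0.011442))
  m=2: (0.084173, 0.032627) × (0.182724, -0.228459) = (0.022834, -0.013268)  (running Σ = (-0.133196, -0.001827))
  m=3: (-0.010134, -0.006279) × (0.042412, -0.184004) = (-0.001585, 0.001598)  (running Σ = (-0.134781, -0.000228))
  m=4: (0.000827, 0.000754) × (0.056748, 0.251941) = (-0.000143, 0.000251)  (running Σ = (-0.134924, 0.000023))
  m=5: (-0.000047, -0.000062) × (0.184950, 0.233625) = (0.000006, -0.000023)  (running Σ = (-0.134918, 0.000000))
  m=6: (0.000002, 0.000004) × (-0.121094, -0.058956) = (-0.000000, -0.000001)  (running Σ = (-0.134918, -0.000000))
  m=7: (-0.000000, -0.000000) × (-0.450542, -0.002251) = (0.000000, 0.000000)  (running Σ = (-0.134918, 0.000000))
  m=8: (0.000000, 0.000000) × (-0.306450, 0.145429) = (-0.000000, -0.000000)  (running Σ = (-0.134918, -0.000000))
Total Σ_m = (-0.134918, -0.000000). Multiply by 0.739198: (-0.099731, -0.000000). P_8(cos γ) = -0.099731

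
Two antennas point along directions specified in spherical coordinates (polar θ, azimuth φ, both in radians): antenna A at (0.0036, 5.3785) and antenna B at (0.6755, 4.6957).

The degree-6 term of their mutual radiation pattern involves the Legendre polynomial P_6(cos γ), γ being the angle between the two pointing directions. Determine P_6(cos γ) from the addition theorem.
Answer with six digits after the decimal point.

-0.360361

Addition theorem: P_6(cos γ) = (4π/13) Σ_m Y*_{lm}(Ω₁) Y_{lm}(Ω₂), m = −6…6:
  term(m=-6) = -0.00000 - 0.00000j   from Y*(Ω₁)=0.00000 + 0.00000j, Y(Ω₂)=-0.02873 - 0.00289j
  term(m=-5) = -0.00000 - 0.00000j   from Y*(Ω₁)=-0.00000 + 0.00000j, Y(Ω₂)=-0.01040 + 0.12440j
  term(m=-4) = -0.00000 + 0.00000j   from Y*(Ω₁)=-0.00000 + 0.00000j, Y(Ω₂)=0.31014 + 0.02073j
  term(m=-3) = -0.00000 + 0.00000j   from Y*(Ω₁)=-0.00000 - 0.00000j, Y(Ω₂)=0.02301 - 0.45915j
  term(m=-2) = 0.00000 + 0.00002j   from Y*(Ω₁)=-0.00002 - 0.00007j, Y(Ω₂)=-0.28985 - 0.00968j
  term(m=-1) = -0.00191 - 0.00155j   from Y*(Ω₁)=0.00733 - 0.00933j, Y(Ω₂)=0.00346 - 0.20719j
  term(m=+0) = -0.36899 + 0.00000j   from Y*(Ω₁)=1.01697 + 0.00000j, Y(Ω₂)=-0.36283 + 0.00000j
  term(m=+1) = -0.00191 + 0.00155j   from Y*(Ω₁)=-0.00733 - 0.00933j, Y(Ω₂)=-0.00346 - 0.20719j
  term(m=+2) = 0.00000 - 0.00002j   from Y*(Ω₁)=-0.00002 + 0.00007j, Y(Ω₂)=-0.28985 + 0.00968j
  term(m=+3) = -0.00000 - 0.00000j   from Y*(Ω₁)=0.00000 - 0.00000j, Y(Ω₂)=-0.02301 - 0.45915j
  term(m=+4) = -0.00000 - 0.00000j   from Y*(Ω₁)=-0.00000 - 0.00000j, Y(Ω₂)=0.31014 - 0.02073j
  term(m=+5) = -0.00000 + 0.00000j   from Y*(Ω₁)=0.00000 + 0.00000j, Y(Ω₂)=0.01040 + 0.12440j
  term(m=+6) = -0.00000 + 0.00000j   from Y*(Ω₁)=0.00000 - 0.00000j, Y(Ω₂)=-0.02873 + 0.00289j
Σ over m = -0.37280 - 0.00000j; ×(4π/13) → -0.36036 - 0.00000j. Real part: -0.360361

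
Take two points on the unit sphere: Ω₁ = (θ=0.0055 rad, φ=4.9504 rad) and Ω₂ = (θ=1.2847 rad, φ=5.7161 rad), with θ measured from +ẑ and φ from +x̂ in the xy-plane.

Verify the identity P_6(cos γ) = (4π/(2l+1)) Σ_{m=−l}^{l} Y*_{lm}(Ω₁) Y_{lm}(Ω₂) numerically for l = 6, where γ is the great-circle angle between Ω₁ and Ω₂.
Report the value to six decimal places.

0.100485

Addition theorem: P_6(cos γ) = (4π/13) Σ_m Y*_{lm}(Ω₁) Y_{lm}(Ω₂), m = −6…6:
  [-6]  conj(Y_{6,-6})(Ω₁) = (-0.000000, -0.000000) ; Y_{6,-6}(Ω₂) = (-0.363864, -0.097154) ; Δ = (-0.000000, 0.000000)
  [-5]  conj(Y_{6,-5})(Ω₁) = (0.000000, -0.000000) ; Y_{6,-5}(Ω₂) = (-0.365928, 0.115672) ; Δ = (-0.000000, 0.000000)
  [-4]  conj(Y_{6,-4})(Ω₁) = (0.000000, 0.000000) ; Y_{6,-4}(Ω₂) = (0.024059, -0.028707) ; Δ = (0.000000, 0.000000)
  [-3]  conj(Y_{6,-3})(Ω₁) = (-0.000001, 0.000001) ; Y_{6,-3}(Ω₂) = (0.044847, -0.341809) ; Δ = (0.000000, 0.000000)
  [-2]  conj(Y_{6,-2})(Ω₁) = (-0.000140, -0.000072) ; Y_{6,-2}(Ω₂) = (-0.028426, -0.060912) ; Δ = (-0.000000, 0.000011)
  [-1]  conj(Y_{6,-1})(Ω₁) = (0.004273, -0.017613) ; Y_{6,-1}(Ω₂) = (0.265307, 0.168964) ; Δ = (0.004110, -0.003951)
  [+0]  conj(Y_{6,0})(Ω₁) = (1.016784, -0.000000) ; Y_{6,0}(Ω₂) = (0.094153, 0.000000) ; Δ = (0.095733, 0.000000)
  [+1]  conj(Y_{6,1})(Ω₁) = (-0.004273, -0.017613) ; Y_{6,1}(Ω₂) = (-0.265307, 0.168964) ; Δ = (0.004110, 0.003951)
  [+2]  conj(Y_{6,2})(Ω₁) = (-0.000140, 0.000072) ; Y_{6,2}(Ω₂) = (-0.028426, 0.060912) ; Δ = (-0.000000, -0.000011)
  [+3]  conj(Y_{6,3})(Ω₁) = (0.000001, 0.000001) ; Y_{6,3}(Ω₂) = (-0.044847, -0.341809) ; Δ = (0.000000, -0.000000)
  [+4]  conj(Y_{6,4})(Ω₁) = (0.000000, -0.000000) ; Y_{6,4}(Ω₂) = (0.024059, 0.028707) ; Δ = (0.000000, -0.000000)
  [+5]  conj(Y_{6,5})(Ω₁) = (-0.000000, -0.000000) ; Y_{6,5}(Ω₂) = (0.365928, 0.115672) ; Δ = (-0.000000, -0.000000)
  [+6]  conj(Y_{6,6})(Ω₁) = (-0.000000, 0.000000) ; Y_{6,6}(Ω₂) = (-0.363864, 0.097154) ; Δ = (-0.000000, -0.000000)
Total Σ_m = (0.103952, 0.000000). Multiply by 0.966644: (0.100485, 0.000000). P_6(cos γ) = 0.100485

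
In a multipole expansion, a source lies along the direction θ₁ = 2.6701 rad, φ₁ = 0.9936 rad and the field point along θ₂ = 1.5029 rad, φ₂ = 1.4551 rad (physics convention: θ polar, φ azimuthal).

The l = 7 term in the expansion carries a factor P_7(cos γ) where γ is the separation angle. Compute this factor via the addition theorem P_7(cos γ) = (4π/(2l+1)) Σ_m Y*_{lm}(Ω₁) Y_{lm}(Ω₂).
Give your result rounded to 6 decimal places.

-0.141674

Term-by-term m-sum for l=7 (normalisation 4π/15 = 0.837758):
  m=-7: +0.001561+0.001242i × -0.356329+0.339299i = -0.000978+0.000087i  (running Σ = -0.000978+0.000087i)
  m=-6: -0.013887+0.004627i × -0.096219-0.080091i = +0.001707+0.000667i  (running Σ = +0.000729+0.000754i)
  m=-5: +0.016713-0.063955i × -0.186452+0.285531i = +0.015145+0.016697i  (running Σ = +0.015874+0.017451i)
  m=-4: +0.137014+0.150662i × -0.129784-0.064752i = -0.008026-0.028425i  (running Σ = +0.007848-0.010975i)
  m=-3: -0.416494+0.067552i × -0.100881+0.278881i = +0.023177-0.122967i  (running Σ = +0.031025-0.133942i)
  m=-2: +0.206761-0.467505i × -0.149090-0.035127i = -0.047248+0.062437i  (running Σ = -0.016224-0.071505i)
  m=-1: +0.076260+0.117113i × -0.032288+0.277832i = -0.035000+0.017406i  (running Σ = -0.051224-0.054098i)
  m=0: +0.428716-0.000000i × -0.155495+0.000000i = -0.066663+0.000000i  (running Σ = -0.117887-0.054098i)
  m=1: -0.076260+0.117113i × +0.032288+0.277832i = -0.035000-0.017406i  (running Σ = -0.152887-0.071505i)
  m=2: +0.206761+0.467505i × -0.149090+0.035127i = -0.047248-0.062437i  (running Σ = -0.200135-0.133942i)
  m=3: +0.416494+0.067552i × +0.100881+0.278881i = +0.023177+0.122967i  (running Σ = -0.176958-0.010975i)
  m=4: +0.137014-0.150662i × -0.129784+0.064752i = -0.008026+0.028425i  (running Σ = -0.184984+0.017451i)
  m=5: -0.016713-0.063955i × +0.186452+0.285531i = +0.015145-0.016697i  (running Σ = -0.169840+0.000754i)
  m=6: -0.013887-0.004627i × -0.096219+0.080091i = +0.001707-0.000667i  (running Σ = -0.168133+0.000087i)
  m=7: -0.001561+0.001242i × +0.356329+0.339299i = -0.000978-0.000087i  (running Σ = -0.169110-0.000000i)
Total Σ_m = -0.169110-0.000000i. Multiply by 0.837758: -0.141674-0.000000i. P_7(cos γ) = -0.141674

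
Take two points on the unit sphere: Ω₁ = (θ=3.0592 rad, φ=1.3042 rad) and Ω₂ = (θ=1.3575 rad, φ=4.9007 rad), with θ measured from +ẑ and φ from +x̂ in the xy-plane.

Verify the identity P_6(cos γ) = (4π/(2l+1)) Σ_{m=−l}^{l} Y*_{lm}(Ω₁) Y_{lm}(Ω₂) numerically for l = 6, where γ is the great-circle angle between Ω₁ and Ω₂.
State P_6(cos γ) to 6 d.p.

Addition theorem: P_6(cos γ) = (4π/13) Σ_m Y*_{lm}(Ω₁) Y_{lm}(Ω₂), m = −6…6:
  term(m=-6) = -0.00000 - 0.00000j   from Y*(Ω₁)=0.00000 + 0.00000j, Y(Ω₂)=-0.17968 + 0.38074j
  term(m=-5) = -0.00000 - 0.00000j   from Y*(Ω₁)=-0.00001 - 0.00000j, Y(Ω₂)=0.25538 + 0.18591j
  term(m=-4) = 0.00001 + 0.00003j   from Y*(Ω₁)=0.00008 - 0.00014j, Y(Ω₂)=-0.12042 + 0.11291j
  term(m=-3) = -0.00019 + 0.00091j   from Y*(Ω₁)=0.00206 + 0.00200j, Y(Ω₂)=0.17277 + 0.27258j
  term(m=-2) = 0.00172 - 0.00221j   from Y*(Ω₁)=-0.02978 + 0.01758j, Y(Ω₂)=-0.07513 + 0.02971j
  term(m=-1) = 0.07470 - 0.03654j   from Y*(Ω₁)=-0.06906 - 0.25287j, Y(Ω₂)=0.05939 + 0.31162j
  term(m=+0) = -0.05452 + 0.00000j   from Y*(Ω₁)=0.94587 + 0.00000j, Y(Ω₂)=-0.05764 + 0.00000j
  term(m=+1) = 0.07470 + 0.03654j   from Y*(Ω₁)=0.06906 - 0.25287j, Y(Ω₂)=-0.05939 + 0.31162j
  term(m=+2) = 0.00172 + 0.00221j   from Y*(Ω₁)=-0.02978 - 0.01758j, Y(Ω₂)=-0.07513 - 0.02971j
  term(m=+3) = -0.00019 - 0.00091j   from Y*(Ω₁)=-0.00206 + 0.00200j, Y(Ω₂)=-0.17277 + 0.27258j
  term(m=+4) = 0.00001 - 0.00003j   from Y*(Ω₁)=0.00008 + 0.00014j, Y(Ω₂)=-0.12042 - 0.11291j
  term(m=+5) = -0.00000 + 0.00000j   from Y*(Ω₁)=0.00001 - 0.00000j, Y(Ω₂)=-0.25538 + 0.18591j
  term(m=+6) = -0.00000 + 0.00000j   from Y*(Ω₁)=0.00000 - 0.00000j, Y(Ω₂)=-0.17968 - 0.38074j
Accumulated sum 0.09794 + 0.00000j; after 4π/(2l+1) scaling, 0.09468 + 0.00000j ⇒ P_6 = 0.094677

0.094677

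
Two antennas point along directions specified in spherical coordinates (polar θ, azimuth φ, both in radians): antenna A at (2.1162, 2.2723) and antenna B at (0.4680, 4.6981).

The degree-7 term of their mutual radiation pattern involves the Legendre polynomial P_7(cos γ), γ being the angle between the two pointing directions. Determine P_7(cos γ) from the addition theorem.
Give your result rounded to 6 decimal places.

0.050532

Addition theorem: P_7(cos γ) = (4π/15) Σ_m Y*_{lm}(Ω₁) Y_{lm}(Ω₂), m = −7…7:
  m=-7: Y*=(-0.163642, -0.032855)  Y=(0.000190, -0.001891)  product (-0.000093, 0.000303)
  m=-6: Y*=(-0.182798, -0.331948)  Y=(-0.014019, -0.001205)  product (0.002163, 0.004874)
  m=-5: Y*=(0.149810, -0.390961)  Y=(-0.004577, 0.063955)  product (0.024318, 0.011370)
  m=-4: Y*=(0.095723, -0.033385)  Y=(0.199138, 0.011394)  product (0.019443, -0.005558)
  m=-3: Y*=(-0.262168, -0.154920)  Y=(0.017910, -0.417555)  product (-0.069383, 0.106695)
  m=-2: Y*=(-0.042067, -0.248356)  Y=(-0.514290, -0.014701)  product (0.017983, 0.128346)
  m=-1: Y*=(-0.135414, 0.160279)  Y=(-0.002171, 0.151898)  product (-0.024052, -0.020917)
  m=+0: Y*=(-0.281383, -0.000000)  Y=(-0.424904, 0.000000)  product (0.119561, 0.000000)
  m=+1: Y*=(0.135414, 0.160279)  Y=(0.002171, 0.151898)  product (-0.024052, 0.020917)
  m=+2: Y*=(-0.042067, 0.248356)  Y=(-0.514290, 0.014701)  product (0.017983, -0.128346)
  m=+3: Y*=(0.262168, -0.154920)  Y=(-0.017910, -0.417555)  product (-0.069383, -0.106695)
  m=+4: Y*=(0.095723, 0.033385)  Y=(0.199138, -0.011394)  product (0.019443, 0.005558)
  m=+5: Y*=(-0.149810, -0.390961)  Y=(0.004577, 0.063955)  product (0.024318, -0.011370)
  m=+6: Y*=(-0.182798, 0.331948)  Y=(-0.014019, 0.001205)  product (0.002163, -0.004874)
  m=+7: Y*=(0.163642, -0.032855)  Y=(-0.000190, -0.001891)  product (-0.000093, -0.000303)
Total Σ_m = (0.060318, 0.000000). Multiply by 0.837758: (0.050532, 0.000000). P_7(cos γ) = 0.050532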